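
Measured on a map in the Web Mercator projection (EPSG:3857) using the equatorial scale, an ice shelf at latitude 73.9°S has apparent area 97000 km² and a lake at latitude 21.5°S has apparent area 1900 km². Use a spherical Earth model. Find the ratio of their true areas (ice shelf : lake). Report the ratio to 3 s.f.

4.54

Since Mercator area scale is 1/cos²φ, the true area equals the apparent area multiplied by cos²φ.
True area of ice shelf: 97000 × cos²(73.9°) = 97000 × 0.07690 = 7460 km².
True area of lake: 1900 × cos²(21.5°) = 1900 × 0.8657 = 1645 km².
Ratio = 7460 / 1645 ≈ 4.54.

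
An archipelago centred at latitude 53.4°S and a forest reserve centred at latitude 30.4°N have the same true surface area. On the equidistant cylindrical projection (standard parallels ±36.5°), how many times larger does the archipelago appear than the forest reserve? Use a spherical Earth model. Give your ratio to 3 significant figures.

1.45

In the equirectangular projection with standard parallel φ₀ = 36.5° (x = Rλ cos φ₀, y = Rφ), meridians are true-scale (h = 1) and the parallel scale is k = cos φ₀ / cos φ.
Areal scale at 53.4°: h·k = 1.000 × 1.348 = 1.348.
Areal scale at 30.4°: h·k = 1.000 × 0.9320 = 0.9320.
Ratio = 1.348/0.9320 ≈ 1.45.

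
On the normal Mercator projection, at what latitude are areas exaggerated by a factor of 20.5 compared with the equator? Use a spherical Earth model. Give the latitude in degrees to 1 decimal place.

77.2°

Mercator areal scale is sec²φ.
sec²φ = 20.5  ⇒  cos²φ = 0.04878  ⇒  cos φ = 0.2209.
φ = arccos(0.2209) ≈ 77.2°.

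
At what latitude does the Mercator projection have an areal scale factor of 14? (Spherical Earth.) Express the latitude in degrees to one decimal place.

Mercator areal scale is sec²φ.
sec²φ = 14  ⇒  cos²φ = 0.07143  ⇒  cos φ = 0.2673.
φ = arccos(0.2673) ≈ 74.5°.

74.5°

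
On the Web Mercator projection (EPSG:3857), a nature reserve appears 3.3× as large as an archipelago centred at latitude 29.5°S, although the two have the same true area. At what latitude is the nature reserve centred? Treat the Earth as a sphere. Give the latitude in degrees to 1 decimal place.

Mercator areal scale is sec²φ, so apparent-area ratio = sec²φ₁ / sec²φ₂ = cos²φ₂ / cos²φ₁.
cos²φ₂ / cos²φ₁ = 3.3  ⇒  cos φ₁ = cos 29.5° / √3.3 = 0.8704/1.817 = 0.4791.
φ₁ = arccos(0.4791) ≈ 61.4°.

61.4°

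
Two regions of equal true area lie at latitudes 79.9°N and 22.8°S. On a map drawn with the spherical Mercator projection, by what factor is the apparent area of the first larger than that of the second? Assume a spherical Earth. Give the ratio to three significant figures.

27.6

Mercator areal scale is sec²φ.
At 79.9°: sec²(79.9°) = 1/0.1754² = 32.52.
At 22.8°: sec²(22.8°) = 1/0.9219² = 1.177.
Ratio = 32.52/1.177 = cos²(22.8°)/cos²(79.9°) ≈ 27.6.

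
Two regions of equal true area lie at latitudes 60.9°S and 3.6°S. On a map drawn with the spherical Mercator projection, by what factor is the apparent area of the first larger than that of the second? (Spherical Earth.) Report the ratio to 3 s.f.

4.21

On Mercator, area is exaggerated by sec²φ = 1/cos²φ.
At 60.9°: sec²(60.9°) = 1/0.4863² = 4.228.
At 3.6°: sec²(3.6°) = 1/0.9980² = 1.004.
Ratio = 4.228/1.004 = cos²(3.6°)/cos²(60.9°) ≈ 4.21.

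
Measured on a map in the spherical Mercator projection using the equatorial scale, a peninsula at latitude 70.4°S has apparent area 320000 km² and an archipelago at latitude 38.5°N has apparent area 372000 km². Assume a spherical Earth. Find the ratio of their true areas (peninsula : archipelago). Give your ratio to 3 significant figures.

0.158

On Mercator the areal scale is sec²φ, so true area = apparent × cos²φ.
True area of peninsula: 320000 × cos²(70.4°) = 320000 × 0.1125 = 36010 km².
True area of archipelago: 372000 × cos²(38.5°) = 372000 × 0.6125 = 227800 km².
Ratio = 36010 / 227800 ≈ 0.158.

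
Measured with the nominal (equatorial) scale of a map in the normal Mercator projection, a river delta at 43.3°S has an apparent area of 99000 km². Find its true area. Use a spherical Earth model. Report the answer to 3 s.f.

Mercator is conformal, so the point scale is isotropic: h = k = sec φ = 1/cos φ.
Areal scale = k² = sec²φ = 1/cos²(43.3°) = 1/0.7278² = 1.888.
True area = apparent / (areal scale) = 99000 / 1.888 ≈ 52400 km².

52400 km²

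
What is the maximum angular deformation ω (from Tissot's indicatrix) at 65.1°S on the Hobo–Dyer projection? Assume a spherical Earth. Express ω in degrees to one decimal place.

Hobo–Dyer is a cylindrical equal-area projection with standard parallels at ±37.5°. Cylindrical equal-area (φ₀ = 37.5°): h = cos φ / cos 37.5° along meridians, k = cos 37.5° / cos φ along parallels; h·k = 1.
At 65.1°: h = 0.5307, k = 1.884; principal scales a = 1.884, b = 0.5307.
sin(ω/2) = (a − b)/(a + b) = 1.354/2.415 = 0.5605, so ω = 2 arcsin(0.5605) ≈ 68.2°.

68.2°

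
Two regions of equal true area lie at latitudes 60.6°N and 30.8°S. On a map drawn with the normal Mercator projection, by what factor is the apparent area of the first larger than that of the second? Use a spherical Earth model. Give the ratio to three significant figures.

3.06

Mercator is conformal with k = sec φ, so areal scale = k² = sec²φ.
At 60.6°: sec²(60.6°) = 1/0.4909² = 4.150.
At 30.8°: sec²(30.8°) = 1/0.8590² = 1.355.
Ratio = 4.150/1.355 = cos²(30.8°)/cos²(60.6°) ≈ 3.06.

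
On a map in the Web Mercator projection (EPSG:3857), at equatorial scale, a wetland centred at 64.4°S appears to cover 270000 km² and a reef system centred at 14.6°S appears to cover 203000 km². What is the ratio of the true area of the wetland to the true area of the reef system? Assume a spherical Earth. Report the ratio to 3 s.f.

0.265

Since Mercator area scale is 1/cos²φ, the true area equals the apparent area multiplied by cos²φ.
True area of wetland: 270000 × cos²(64.4°) = 270000 × 0.1867 = 50410 km².
True area of reef system: 203000 × cos²(14.6°) = 203000 × 0.9365 = 190100 km².
Ratio = 50410 / 190100 ≈ 0.265.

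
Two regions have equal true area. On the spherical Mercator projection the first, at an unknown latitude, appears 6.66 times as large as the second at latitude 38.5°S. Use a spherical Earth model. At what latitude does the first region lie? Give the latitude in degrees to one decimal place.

72.3°

On Mercator, (apparent₁)/(apparent₂) = sec²φ₁ / sec²φ₂ when true areas are equal.
cos²φ₂ / cos²φ₁ = 6.66  ⇒  cos φ₁ = cos 38.5° / √6.66 = 0.7826/2.581 = 0.3033.
φ₁ = arccos(0.3033) ≈ 72.3°.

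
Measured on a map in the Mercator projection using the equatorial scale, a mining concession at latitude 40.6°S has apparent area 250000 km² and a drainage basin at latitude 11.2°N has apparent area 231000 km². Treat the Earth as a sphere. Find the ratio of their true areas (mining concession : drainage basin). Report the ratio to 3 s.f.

Since Mercator area scale is 1/cos²φ, the true area equals the apparent area multiplied by cos²φ.
True area of mining concession: 250000 × cos²(40.6°) = 250000 × 0.5765 = 144100 km².
True area of drainage basin: 231000 × cos²(11.2°) = 231000 × 0.9623 = 222300 km².
Ratio = 144100 / 222300 ≈ 0.648.

0.648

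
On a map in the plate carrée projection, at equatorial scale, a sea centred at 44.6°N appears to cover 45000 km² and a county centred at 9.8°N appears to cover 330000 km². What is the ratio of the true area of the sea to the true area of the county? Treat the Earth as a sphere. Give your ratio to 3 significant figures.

0.0985

Plate carrée has h = 1 and k = sec φ, giving areal scale sec φ; true area = (apparent area) · cos φ.
True area of sea: 45000 × cos(44.6°) = 45000 × 0.7120 = 32040 km².
True area of county: 330000 × cos(9.8°) = 330000 × 0.9854 = 325200 km².
Ratio = 32040 / 325200 ≈ 0.0985.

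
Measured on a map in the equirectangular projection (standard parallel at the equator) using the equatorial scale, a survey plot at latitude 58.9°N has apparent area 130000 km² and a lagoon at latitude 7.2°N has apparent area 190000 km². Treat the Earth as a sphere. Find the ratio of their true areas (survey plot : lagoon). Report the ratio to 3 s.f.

0.356

Plate carrée has h = 1 and k = sec φ, giving areal scale sec φ; true area = (apparent area) · cos φ.
True area of survey plot: 130000 × cos(58.9°) = 130000 × 0.5165 = 67150 km².
True area of lagoon: 190000 × cos(7.2°) = 190000 × 0.9921 = 188500 km².
Ratio = 67150 / 188500 ≈ 0.356.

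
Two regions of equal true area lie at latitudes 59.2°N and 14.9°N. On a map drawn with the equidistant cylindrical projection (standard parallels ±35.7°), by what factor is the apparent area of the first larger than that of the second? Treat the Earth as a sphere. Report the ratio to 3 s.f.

1.89

In the equirectangular projection with standard parallel φ₀ = 35.7° (x = Rλ cos φ₀, y = Rφ), meridians are true-scale (h = 1) and the parallel scale is k = cos φ₀ / cos φ.
Areal scale at 59.2°: h·k = 1.000 × 1.586 = 1.586.
Areal scale at 14.9°: h·k = 1.000 × 0.8403 = 0.8403.
Ratio = 1.586/0.8403 ≈ 1.89.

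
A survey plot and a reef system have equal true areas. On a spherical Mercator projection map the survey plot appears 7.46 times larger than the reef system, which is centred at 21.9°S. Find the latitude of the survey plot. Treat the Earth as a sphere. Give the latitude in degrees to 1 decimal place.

Mercator areal scale is sec²φ, so apparent-area ratio = sec²φ₁ / sec²φ₂ = cos²φ₂ / cos²φ₁.
cos²φ₂ / cos²φ₁ = 7.46  ⇒  cos φ₁ = cos 21.9° / √7.46 = 0.9278/2.731 = 0.3397.
φ₁ = arccos(0.3397) ≈ 70.1°.

70.1°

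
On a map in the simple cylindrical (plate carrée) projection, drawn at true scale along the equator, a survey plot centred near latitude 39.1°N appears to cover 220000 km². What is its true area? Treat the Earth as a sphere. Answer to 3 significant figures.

171000 km²

For the equirectangular projection with φ₀ = 0 (plate carrée), h = 1 along meridians and k = sec φ along parallels.
Areal scale = h·k = 1 × sec φ; at 39.1°, h = 1.000, k = 1.289, so h·k = 1.289.
True area = apparent / (areal scale) = 220000 / 1.289 ≈ 171000 km².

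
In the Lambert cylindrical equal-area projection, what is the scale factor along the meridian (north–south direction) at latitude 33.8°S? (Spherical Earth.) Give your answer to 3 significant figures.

The Lambert cylindrical equal-area projection is the cylindrical equal-area projection with its standard parallel at the equator (φ₀ = 0). Cylindrical equal-area (φ₀ = 0°): h = cos φ / cos 0° along meridians, k = cos 0° / cos φ along parallels; h·k = 1.
h = cos 33.8° / cos 0° = 0.8310/1.000 = 0.8310.

0.831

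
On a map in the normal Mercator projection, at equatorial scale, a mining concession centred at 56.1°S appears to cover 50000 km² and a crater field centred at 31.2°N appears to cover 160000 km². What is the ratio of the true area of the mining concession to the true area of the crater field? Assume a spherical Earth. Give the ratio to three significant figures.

On Mercator the areal scale is sec²φ, so true area = apparent × cos²φ.
True area of mining concession: 50000 × cos²(56.1°) = 50000 × 0.3111 = 15550 km².
True area of crater field: 160000 × cos²(31.2°) = 160000 × 0.7316 = 117100 km².
Ratio = 15550 / 117100 ≈ 0.133.

0.133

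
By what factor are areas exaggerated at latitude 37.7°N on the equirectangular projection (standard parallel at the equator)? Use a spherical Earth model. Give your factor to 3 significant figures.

For the equirectangular projection with φ₀ = 0 (plate carrée), h = 1 along meridians and k = sec φ along parallels.
Areal scale = h·k = 1 × sec φ; at 37.7°, h = 1.000, k = 1.264, so h·k = 1.264.

1.26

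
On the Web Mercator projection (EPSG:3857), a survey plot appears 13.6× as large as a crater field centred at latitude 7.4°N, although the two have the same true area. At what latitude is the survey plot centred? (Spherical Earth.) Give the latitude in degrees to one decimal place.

Mercator areal scale is sec²φ, so apparent-area ratio = sec²φ₁ / sec²φ₂ = cos²φ₂ / cos²φ₁.
cos²φ₂ / cos²φ₁ = 13.6  ⇒  cos φ₁ = cos 7.4° / √13.6 = 0.9917/3.688 = 0.2689.
φ₁ = arccos(0.2689) ≈ 74.4°.

74.4°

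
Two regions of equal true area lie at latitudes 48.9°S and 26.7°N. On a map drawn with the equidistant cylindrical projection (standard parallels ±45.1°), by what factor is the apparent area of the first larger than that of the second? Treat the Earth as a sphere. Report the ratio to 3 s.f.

With standard parallel φ₀ = 45.1°, the equirectangular projection gives x = Rλ cos φ₀, y = Rφ, so h = 1 and k = cos 45.1° / cos φ.
Areal scale at 48.9°: h·k = 1.000 × 1.074 = 1.074.
Areal scale at 26.7°: h·k = 1.000 × 0.7901 = 0.7901.
Ratio = 1.074/0.7901 ≈ 1.36.

1.36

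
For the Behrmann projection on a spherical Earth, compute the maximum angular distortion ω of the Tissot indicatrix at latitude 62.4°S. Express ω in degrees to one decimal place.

Behrmann is a cylindrical equal-area projection with standard parallels at ±30°. A cylindrical equal-area projection with standard parallel φ₀ has meridian scale h = cos φ / cos φ₀ and parallel scale k = cos φ₀ / cos φ (so areas are preserved, h·k = 1).
At 62.4°: h = 0.5350, k = 1.869; principal scales a = 1.869, b = 0.5350.
sin(ω/2) = (a − b)/(a + b) = 1.334/2.404 = 0.5550, so ω = 2 arcsin(0.5550) ≈ 67.4°.

67.4°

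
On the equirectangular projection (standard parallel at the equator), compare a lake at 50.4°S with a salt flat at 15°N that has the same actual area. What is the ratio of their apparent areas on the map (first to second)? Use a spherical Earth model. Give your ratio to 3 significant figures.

In the plate carrée (x = Rλ, y = Rφ), meridians are true-scale (h = 1) and parallels are stretched by k = sec φ.
Areal scale at 50.4°: h·k = 1.000 × 1.569 = 1.569.
Areal scale at 15°: h·k = 1.000 × 1.035 = 1.035.
Ratio = 1.569/1.035 ≈ 1.52.

1.52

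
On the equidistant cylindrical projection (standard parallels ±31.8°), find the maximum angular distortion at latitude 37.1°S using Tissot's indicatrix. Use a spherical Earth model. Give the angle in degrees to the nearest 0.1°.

With standard parallel φ₀ = 31.8°, the equirectangular projection gives x = Rλ cos φ₀, y = Rφ, so h = 1 and k = cos 31.8° / cos φ.
At 37.1°: h = 1.000, k = 1.066; principal scales a = 1.066, b = 1.000.
sin(ω/2) = (a − b)/(a + b) = 0.06558/2.066 = 0.03175, so ω = 2 arcsin(0.03175) ≈ 3.6°.

3.6°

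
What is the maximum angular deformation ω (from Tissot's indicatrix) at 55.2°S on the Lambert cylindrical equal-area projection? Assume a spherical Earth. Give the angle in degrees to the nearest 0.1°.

61.1°

The Lambert cylindrical equal-area projection is the cylindrical equal-area projection with its standard parallel at the equator (φ₀ = 0). A cylindrical equal-area projection with standard parallel φ₀ has meridian scale h = cos φ / cos φ₀ and parallel scale k = cos φ₀ / cos φ (so areas are preserved, h·k = 1).
At 55.2°: h = 0.5707, k = 1.752; principal scales a = 1.752, b = 0.5707.
sin(ω/2) = (a − b)/(a + b) = 1.181/2.323 = 0.5086, so ω = 2 arcsin(0.5086) ≈ 61.1°.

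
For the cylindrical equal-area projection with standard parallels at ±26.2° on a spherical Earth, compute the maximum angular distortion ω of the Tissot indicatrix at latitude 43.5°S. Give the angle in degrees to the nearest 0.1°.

24.2°

Cylindrical equal-area (φ₀ = 26.2°): h = cos φ / cos 26.2° along meridians, k = cos 26.2° / cos φ along parallels; h·k = 1.
At 43.5°: h = 0.8084, k = 1.237; principal scales a = 1.237, b = 0.8084.
sin(ω/2) = (a − b)/(a + b) = 0.4285/2.045 = 0.2095, so ω = 2 arcsin(0.2095) ≈ 24.2°.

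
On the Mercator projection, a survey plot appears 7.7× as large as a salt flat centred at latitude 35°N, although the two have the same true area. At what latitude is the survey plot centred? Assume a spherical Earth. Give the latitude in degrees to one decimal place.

Mercator areal scale is sec²φ, so apparent-area ratio = sec²φ₁ / sec²φ₂ = cos²φ₂ / cos²φ₁.
cos²φ₂ / cos²φ₁ = 7.7  ⇒  cos φ₁ = cos 35° / √7.7 = 0.8192/2.775 = 0.2952.
φ₁ = arccos(0.2952) ≈ 72.8°.

72.8°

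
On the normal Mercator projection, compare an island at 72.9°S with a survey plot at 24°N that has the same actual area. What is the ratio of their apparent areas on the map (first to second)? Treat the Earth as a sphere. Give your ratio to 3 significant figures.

Mercator is conformal with k = sec φ, so areal scale = k² = sec²φ.
At 72.9°: sec²(72.9°) = 1/0.2940² = 11.57.
At 24°: sec²(24°) = 1/0.9135² = 1.198.
Ratio = 11.57/1.198 = cos²(24°)/cos²(72.9°) ≈ 9.65.

9.65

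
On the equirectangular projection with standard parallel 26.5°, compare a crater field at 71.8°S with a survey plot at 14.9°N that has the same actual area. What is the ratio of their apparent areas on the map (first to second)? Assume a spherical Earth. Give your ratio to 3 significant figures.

With standard parallel φ₀ = 26.5°, the equirectangular projection gives x = Rλ cos φ₀, y = Rφ, so h = 1 and k = cos 26.5° / cos φ.
Areal scale at 71.8°: h·k = 1.000 × 2.865 = 2.865.
Areal scale at 14.9°: h·k = 1.000 × 0.9261 = 0.9261.
Ratio = 2.865/0.9261 ≈ 3.09.

3.09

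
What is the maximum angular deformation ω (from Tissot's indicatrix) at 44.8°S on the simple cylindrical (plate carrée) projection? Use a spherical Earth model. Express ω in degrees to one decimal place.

For the equirectangular projection with φ₀ = 0 (plate carrée), h = 1 along meridians and k = sec φ along parallels.
At 44.8°: h = 1.000, k = 1.409; principal scales a = 1.409, b = 1.000.
sin(ω/2) = (a − b)/(a + b) = 0.4093/2.409 = 0.1699, so ω = 2 arcsin(0.1699) ≈ 19.6°.

19.6°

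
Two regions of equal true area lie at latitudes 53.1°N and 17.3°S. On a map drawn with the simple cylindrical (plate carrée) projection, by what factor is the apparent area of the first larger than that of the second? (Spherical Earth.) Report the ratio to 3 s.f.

Plate carrée maps x = Rλ, y = Rφ. The meridian scale is h = 1 and the parallel scale is k = 1/cos φ = sec φ.
Areal scale at 53.1°: h·k = 1.000 × 1.666 = 1.666.
Areal scale at 17.3°: h·k = 1.000 × 1.047 = 1.047.
Ratio = 1.666/1.047 ≈ 1.59.

1.59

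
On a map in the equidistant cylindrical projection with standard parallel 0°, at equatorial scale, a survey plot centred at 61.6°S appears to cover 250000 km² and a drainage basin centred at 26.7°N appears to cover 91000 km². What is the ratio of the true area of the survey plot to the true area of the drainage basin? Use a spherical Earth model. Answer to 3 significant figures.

On the plate carrée, areal scale = h·k = 1 × sec φ, so true area = apparent × cos φ.
True area of survey plot: 250000 × cos(61.6°) = 250000 × 0.4756 = 118900 km².
True area of drainage basin: 91000 × cos(26.7°) = 91000 × 0.8934 = 81300 km².
Ratio = 118900 / 81300 ≈ 1.46.

1.46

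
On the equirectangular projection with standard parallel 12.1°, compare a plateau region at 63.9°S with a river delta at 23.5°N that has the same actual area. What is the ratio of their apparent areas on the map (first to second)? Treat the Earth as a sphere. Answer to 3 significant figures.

2.08

In the equirectangular projection with standard parallel φ₀ = 12.1° (x = Rλ cos φ₀, y = Rφ), meridians are true-scale (h = 1) and the parallel scale is k = cos φ₀ / cos φ.
Areal scale at 63.9°: h·k = 1.000 × 2.223 = 2.223.
Areal scale at 23.5°: h·k = 1.000 × 1.066 = 1.066.
Ratio = 2.223/1.066 ≈ 2.08.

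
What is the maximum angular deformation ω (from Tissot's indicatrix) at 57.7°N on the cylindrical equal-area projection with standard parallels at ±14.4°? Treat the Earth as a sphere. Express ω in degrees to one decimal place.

Cylindrical equal-area (φ₀ = 14.4°): h = cos φ / cos 14.4° along meridians, k = cos 14.4° / cos φ along parallels; h·k = 1.
At 57.7°: h = 0.5517, k = 1.813; principal scales a = 1.813, b = 0.5517.
sin(ω/2) = (a − b)/(a + b) = 1.261/2.364 = 0.5333, so ω = 2 arcsin(0.5333) ≈ 64.5°.

64.5°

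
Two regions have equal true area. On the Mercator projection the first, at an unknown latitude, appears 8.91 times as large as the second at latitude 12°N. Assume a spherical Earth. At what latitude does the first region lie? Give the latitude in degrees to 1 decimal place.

70.9°

For equal true areas on Mercator, apparent areas scale as sec²φ, so the ratio is cos²φ₂ / cos²φ₁.
cos²φ₂ / cos²φ₁ = 8.91  ⇒  cos φ₁ = cos 12° / √8.91 = 0.9781/2.985 = 0.3277.
φ₁ = arccos(0.3277) ≈ 70.9°.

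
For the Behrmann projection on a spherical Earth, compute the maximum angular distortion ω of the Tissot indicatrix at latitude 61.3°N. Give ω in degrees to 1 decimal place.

Behrmann is a cylindrical equal-area projection with standard parallels at ±30°. Cylindrical equal-area (φ₀ = 30°): h = cos φ / cos 30° along meridians, k = cos 30° / cos φ along parallels; h·k = 1.
At 61.3°: h = 0.5545, k = 1.803; principal scales a = 1.803, b = 0.5545.
sin(ω/2) = (a − b)/(a + b) = 1.249/2.358 = 0.5297, so ω = 2 arcsin(0.5297) ≈ 64.0°.

64.0°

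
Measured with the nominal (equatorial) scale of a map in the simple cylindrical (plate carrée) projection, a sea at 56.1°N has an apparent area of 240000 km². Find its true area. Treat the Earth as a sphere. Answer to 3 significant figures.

For the equirectangular projection with φ₀ = 0 (plate carrée), h = 1 along meridians and k = sec φ along parallels.
Areal scale = h·k = 1 × sec φ; at 56.1°, h = 1.000, k = 1.793, so h·k = 1.793.
True area = apparent / (areal scale) = 240000 / 1.793 ≈ 134000 km².

134000 km²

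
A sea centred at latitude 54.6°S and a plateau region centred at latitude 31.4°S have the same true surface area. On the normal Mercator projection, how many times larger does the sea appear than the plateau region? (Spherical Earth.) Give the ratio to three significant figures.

2.17

On Mercator, area is exaggerated by sec²φ = 1/cos²φ.
At 54.6°: sec²(54.6°) = 1/0.5793² = 2.980.
At 31.4°: sec²(31.4°) = 1/0.8536² = 1.373.
Ratio = 2.980/1.373 = cos²(31.4°)/cos²(54.6°) ≈ 2.17.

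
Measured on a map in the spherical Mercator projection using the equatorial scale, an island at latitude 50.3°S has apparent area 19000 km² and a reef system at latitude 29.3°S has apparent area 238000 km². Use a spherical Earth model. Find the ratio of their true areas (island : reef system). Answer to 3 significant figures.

On Mercator the areal scale is sec²φ, so true area = apparent × cos²φ.
True area of island: 19000 × cos²(50.3°) = 19000 × 0.4080 = 7752 km².
True area of reef system: 238000 × cos²(29.3°) = 238000 × 0.7605 = 181000 km².
Ratio = 7752 / 181000 ≈ 0.0428.

0.0428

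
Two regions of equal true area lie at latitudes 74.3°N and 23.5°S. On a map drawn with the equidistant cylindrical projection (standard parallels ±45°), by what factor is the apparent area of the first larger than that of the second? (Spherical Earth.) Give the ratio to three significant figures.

With standard parallel φ₀ = 45°, the equirectangular projection gives x = Rλ cos φ₀, y = Rφ, so h = 1 and k = cos 45° / cos φ.
Areal scale at 74.3°: h·k = 1.000 × 2.613 = 2.613.
Areal scale at 23.5°: h·k = 1.000 × 0.7711 = 0.7711.
Ratio = 2.613/0.7711 ≈ 3.39.

3.39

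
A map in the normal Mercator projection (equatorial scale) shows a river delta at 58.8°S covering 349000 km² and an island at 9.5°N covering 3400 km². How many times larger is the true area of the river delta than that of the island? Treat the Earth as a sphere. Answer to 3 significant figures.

Mercator's areal exaggeration is sec²φ; hence true area = (apparent area) · cos²φ.
True area of river delta: 349000 × cos²(58.8°) = 349000 × 0.2684 = 93650 km².
True area of island: 3400 × cos²(9.5°) = 3400 × 0.9728 = 3307 km².
Ratio = 93650 / 3307 ≈ 28.3.

28.3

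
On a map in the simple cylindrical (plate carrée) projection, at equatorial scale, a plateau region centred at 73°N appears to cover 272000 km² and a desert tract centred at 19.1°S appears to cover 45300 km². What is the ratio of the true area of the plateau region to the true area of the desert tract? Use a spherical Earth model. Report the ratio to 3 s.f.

1.86

On the plate carrée, areal scale = h·k = 1 × sec φ, so true area = apparent × cos φ.
True area of plateau region: 272000 × cos(73°) = 272000 × 0.2924 = 79530 km².
True area of desert tract: 45300 × cos(19.1°) = 45300 × 0.9449 = 42810 km².
Ratio = 79530 / 42810 ≈ 1.86.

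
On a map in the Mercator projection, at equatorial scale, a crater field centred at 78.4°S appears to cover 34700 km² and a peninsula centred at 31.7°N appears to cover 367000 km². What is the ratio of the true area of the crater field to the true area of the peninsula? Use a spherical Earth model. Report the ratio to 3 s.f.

0.00528

Since Mercator area scale is 1/cos²φ, the true area equals the apparent area multiplied by cos²φ.
True area of crater field: 34700 × cos²(78.4°) = 34700 × 0.04043 = 1403 km².
True area of peninsula: 367000 × cos²(31.7°) = 367000 × 0.7239 = 265700 km².
Ratio = 1403 / 265700 ≈ 0.00528.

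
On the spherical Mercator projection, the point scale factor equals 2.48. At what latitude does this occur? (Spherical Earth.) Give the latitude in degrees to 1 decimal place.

66.2°

Mercator scale is k = sec φ = 1/cos φ.
1/cos φ = 2.48  ⇒  cos φ = 0.4032  ⇒  φ = arccos(0.4032) ≈ 66.2°.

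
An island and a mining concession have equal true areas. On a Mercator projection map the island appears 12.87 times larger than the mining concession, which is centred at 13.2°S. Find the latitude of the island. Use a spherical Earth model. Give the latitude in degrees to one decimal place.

For equal true areas on Mercator, apparent areas scale as sec²φ, so the ratio is cos²φ₂ / cos²φ₁.
cos²φ₂ / cos²φ₁ = 12.87  ⇒  cos φ₁ = cos 13.2° / √12.87 = 0.9736/3.587 = 0.2714.
φ₁ = arccos(0.2714) ≈ 74.3°.

74.3°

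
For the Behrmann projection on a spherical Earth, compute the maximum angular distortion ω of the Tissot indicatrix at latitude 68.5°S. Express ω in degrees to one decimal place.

Behrmann is a cylindrical equal-area projection with standard parallels at ±30°. For cylindrical equal-area with standard parallel φ₀, h = cos φ / cos φ₀ and k = cos φ₀ / cos φ, so h·k = 1.
At 68.5°: h = 0.4232, k = 2.363; principal scales a = 2.363, b = 0.4232.
sin(ω/2) = (a − b)/(a + b) = 1.940/2.786 = 0.6962, so ω = 2 arcsin(0.6962) ≈ 88.2°.

88.2°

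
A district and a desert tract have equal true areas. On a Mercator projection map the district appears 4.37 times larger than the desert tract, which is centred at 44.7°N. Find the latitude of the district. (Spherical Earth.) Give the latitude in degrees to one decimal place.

70.1°

On Mercator, (apparent₁)/(apparent₂) = sec²φ₁ / sec²φ₂ when true areas are equal.
cos²φ₂ / cos²φ₁ = 4.37  ⇒  cos φ₁ = cos 44.7° / √4.37 = 0.7108/2.090 = 0.3400.
φ₁ = arccos(0.3400) ≈ 70.1°.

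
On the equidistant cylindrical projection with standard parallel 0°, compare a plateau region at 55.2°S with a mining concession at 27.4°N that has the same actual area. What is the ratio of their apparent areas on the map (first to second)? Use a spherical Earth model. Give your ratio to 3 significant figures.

Plate carrée maps x = Rλ, y = Rφ. The meridian scale is h = 1 and the parallel scale is k = 1/cos φ = sec φ.
Areal scale at 55.2°: h·k = 1.000 × 1.752 = 1.752.
Areal scale at 27.4°: h·k = 1.000 × 1.126 = 1.126.
Ratio = 1.752/1.126 ≈ 1.56.

1.56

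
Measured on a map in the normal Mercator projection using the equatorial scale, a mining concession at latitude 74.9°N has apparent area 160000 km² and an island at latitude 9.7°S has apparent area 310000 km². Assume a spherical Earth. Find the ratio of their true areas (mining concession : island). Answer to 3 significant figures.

Mercator's areal exaggeration is sec²φ; hence true area = (apparent area) · cos²φ.
True area of mining concession: 160000 × cos²(74.9°) = 160000 × 0.06786 = 10860 km².
True area of island: 310000 × cos²(9.7°) = 310000 × 0.9716 = 301200 km².
Ratio = 10860 / 301200 ≈ 0.0360.

0.0360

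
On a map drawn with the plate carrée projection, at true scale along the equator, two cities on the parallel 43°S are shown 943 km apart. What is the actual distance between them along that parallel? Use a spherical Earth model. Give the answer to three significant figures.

690 km

For the equirectangular projection with φ₀ = 0 (plate carrée), h = 1 along meridians and k = sec φ along parallels.
Along the parallel at 43°, map distances are exaggerated by k = sec 43° = 1.367.
True distance = 943 / 1.367 = 943 × cos 43° ≈ 690 km.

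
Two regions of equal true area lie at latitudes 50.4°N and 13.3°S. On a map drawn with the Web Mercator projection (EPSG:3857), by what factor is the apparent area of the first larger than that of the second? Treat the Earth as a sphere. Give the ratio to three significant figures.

Mercator areal scale is sec²φ.
At 50.4°: sec²(50.4°) = 1/0.6374² = 2.461.
At 13.3°: sec²(13.3°) = 1/0.9732² = 1.056.
Ratio = 2.461/1.056 = cos²(13.3°)/cos²(50.4°) ≈ 2.33.

2.33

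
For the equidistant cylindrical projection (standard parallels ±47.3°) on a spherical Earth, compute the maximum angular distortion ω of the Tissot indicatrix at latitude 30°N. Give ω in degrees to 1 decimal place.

The equidistant cylindrical projection with φ₀ = 47.3° has h = 1 (meridians true) and k = cos φ₀ / cos φ along parallels.
At 30°: h = 1.000, k = 0.7831; principal scales a = 1.000, b = 0.7831.
sin(ω/2) = (a − b)/(a + b) = 0.2169/1.783 = 0.1217, so ω = 2 arcsin(0.1217) ≈ 14.0°.

14.0°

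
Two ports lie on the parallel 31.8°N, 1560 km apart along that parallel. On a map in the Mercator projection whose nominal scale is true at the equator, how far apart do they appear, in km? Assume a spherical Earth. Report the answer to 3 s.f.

1840 km

For Mercator, h = k = sec φ (a conformal cylindrical projection has a single point scale, 1/cos φ).
Along the parallel, k = sec 31.8° = 1/0.8499 = 1.177.
Map distance = 1560 × 1.177 ≈ 1840 km.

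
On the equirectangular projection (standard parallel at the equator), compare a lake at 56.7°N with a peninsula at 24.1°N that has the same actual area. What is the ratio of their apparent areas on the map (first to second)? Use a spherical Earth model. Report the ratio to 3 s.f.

In the plate carrée (x = Rλ, y = Rφ), meridians are true-scale (h = 1) and parallels are stretched by k = sec φ.
Areal scale at 56.7°: h·k = 1.000 × 1.821 = 1.821.
Areal scale at 24.1°: h·k = 1.000 × 1.095 = 1.095.
Ratio = 1.821/1.095 ≈ 1.66.

1.66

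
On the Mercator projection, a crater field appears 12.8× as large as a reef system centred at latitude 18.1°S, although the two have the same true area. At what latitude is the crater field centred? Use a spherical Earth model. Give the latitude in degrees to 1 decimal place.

For equal true areas on Mercator, apparent areas scale as sec²φ, so the ratio is cos²φ₂ / cos²φ₁.
cos²φ₂ / cos²φ₁ = 12.8  ⇒  cos φ₁ = cos 18.1° / √12.8 = 0.9505/3.578 = 0.2657.
φ₁ = arccos(0.2657) ≈ 74.6°.

74.6°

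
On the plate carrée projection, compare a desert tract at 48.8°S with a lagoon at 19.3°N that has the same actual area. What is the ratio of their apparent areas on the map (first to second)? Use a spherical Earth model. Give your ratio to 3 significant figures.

1.43

Plate carrée maps x = Rλ, y = Rφ. The meridian scale is h = 1 and the parallel scale is k = 1/cos φ = sec φ.
Areal scale at 48.8°: h·k = 1.000 × 1.518 = 1.518.
Areal scale at 19.3°: h·k = 1.000 × 1.060 = 1.060.
Ratio = 1.518/1.060 ≈ 1.43.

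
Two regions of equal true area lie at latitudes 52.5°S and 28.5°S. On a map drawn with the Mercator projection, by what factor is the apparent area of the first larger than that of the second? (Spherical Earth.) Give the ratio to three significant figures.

2.08

Mercator areal scale is sec²φ.
At 52.5°: sec²(52.5°) = 1/0.6088² = 2.698.
At 28.5°: sec²(28.5°) = 1/0.8788² = 1.295.
Ratio = 2.698/1.295 = cos²(28.5°)/cos²(52.5°) ≈ 2.08.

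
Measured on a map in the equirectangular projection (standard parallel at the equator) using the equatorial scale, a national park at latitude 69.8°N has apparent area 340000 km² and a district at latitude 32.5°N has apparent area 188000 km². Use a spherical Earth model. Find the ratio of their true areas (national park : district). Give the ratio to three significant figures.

0.740

On the plate carrée, areal scale = h·k = 1 × sec φ, so true area = apparent × cos φ.
True area of national park: 340000 × cos(69.8°) = 340000 × 0.3453 = 117400 km².
True area of district: 188000 × cos(32.5°) = 188000 × 0.8434 = 158600 km².
Ratio = 117400 / 158600 ≈ 0.740.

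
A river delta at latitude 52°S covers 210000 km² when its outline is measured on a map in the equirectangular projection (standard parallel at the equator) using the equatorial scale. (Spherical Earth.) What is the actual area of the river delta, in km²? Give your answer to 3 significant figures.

129000 km²

For the equirectangular projection with φ₀ = 0 (plate carrée), h = 1 along meridians and k = sec φ along parallels.
Areal scale = h·k = 1 × sec φ; at 52°, h = 1.000, k = 1.624, so h·k = 1.624.
True area = apparent / (areal scale) = 210000 / 1.624 ≈ 129000 km².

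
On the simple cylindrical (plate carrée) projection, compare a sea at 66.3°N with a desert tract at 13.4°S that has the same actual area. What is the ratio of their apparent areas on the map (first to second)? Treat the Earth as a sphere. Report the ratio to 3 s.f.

For the equirectangular projection with φ₀ = 0 (plate carrée), h = 1 along meridians and k = sec φ along parallels.
Areal scale at 66.3°: h·k = 1.000 × 2.488 = 2.488.
Areal scale at 13.4°: h·k = 1.000 × 1.028 = 1.028.
Ratio = 2.488/1.028 ≈ 2.42.

2.42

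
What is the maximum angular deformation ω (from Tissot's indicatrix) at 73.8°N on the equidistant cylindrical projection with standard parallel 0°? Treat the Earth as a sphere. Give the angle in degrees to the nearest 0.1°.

68.6°

Plate carrée maps x = Rλ, y = Rφ. The meridian scale is h = 1 and the parallel scale is k = 1/cos φ = sec φ.
At 73.8°: h = 1.000, k = 3.584; principal scales a = 3.584, b = 1.000.
sin(ω/2) = (a − b)/(a + b) = 2.584/4.584 = 0.5637, so ω = 2 arcsin(0.5637) ≈ 68.6°.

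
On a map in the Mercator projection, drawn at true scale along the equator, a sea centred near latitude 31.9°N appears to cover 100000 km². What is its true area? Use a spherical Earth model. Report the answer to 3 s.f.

72100 km²

The Mercator projection is conformal; its linear scale factor is the same in every direction and equals sec φ = 1/cos φ.
Areal scale = k² = sec²φ = 1/cos²(31.9°) = 1/0.8490² = 1.387.
True area = apparent / (areal scale) = 100000 / 1.387 ≈ 72100 km².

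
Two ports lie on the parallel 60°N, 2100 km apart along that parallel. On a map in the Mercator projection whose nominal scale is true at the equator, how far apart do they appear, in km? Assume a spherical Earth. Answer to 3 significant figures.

4200 km

The Mercator projection is conformal; its linear scale factor is the same in every direction and equals sec φ = 1/cos φ.
Along the parallel, k = sec 60° = 1/0.5000 = 2.000.
Map distance = 2100 × 2.000 ≈ 4200 km.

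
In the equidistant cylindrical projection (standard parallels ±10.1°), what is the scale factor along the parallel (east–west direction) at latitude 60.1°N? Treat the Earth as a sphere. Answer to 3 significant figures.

1.97

In the equirectangular projection with standard parallel φ₀ = 10.1° (x = Rλ cos φ₀, y = Rφ), meridians are true-scale (h = 1) and the parallel scale is k = cos φ₀ / cos φ.
k = cos 10.1° / cos 60.1° = 0.9845/0.4985 = 1.975.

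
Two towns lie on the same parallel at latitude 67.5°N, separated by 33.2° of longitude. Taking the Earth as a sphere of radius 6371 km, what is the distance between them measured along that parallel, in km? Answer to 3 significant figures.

1410 km

Arc length along a parallel = R cos φ · Δλ (with Δλ in radians).
= 6371 × cos 67.5° × (33.2° × π/180) = 6371 × 0.3827 × 0.5794 ≈ 1410 km.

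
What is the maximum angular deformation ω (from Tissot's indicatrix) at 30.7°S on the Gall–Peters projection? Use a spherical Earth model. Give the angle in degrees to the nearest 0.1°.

22.3°

Gall–Peters is a cylindrical equal-area projection with standard parallels at ±45°. A cylindrical equal-area projection with standard parallel φ₀ has meridian scale h = cos φ / cos φ₀ and parallel scale k = cos φ₀ / cos φ (so areas are preserved, h·k = 1).
At 30.7°: h = 1.216, k = 0.8224; principal scales a = 1.216, b = 0.8224.
sin(ω/2) = (a − b)/(a + b) = 0.3937/2.038 = 0.1931, so ω = 2 arcsin(0.1931) ≈ 22.3°.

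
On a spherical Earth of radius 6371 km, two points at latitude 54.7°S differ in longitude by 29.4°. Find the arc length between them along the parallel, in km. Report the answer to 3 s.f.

Arc length along a parallel = R cos φ · Δλ (with Δλ in radians).
= 6371 × cos 54.7° × (29.4° × π/180) = 6371 × 0.5779 × 0.5131 ≈ 1890 km.

1890 km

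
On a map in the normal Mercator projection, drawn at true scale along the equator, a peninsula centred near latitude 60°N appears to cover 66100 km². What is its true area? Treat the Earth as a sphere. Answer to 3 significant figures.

16500 km²

For Mercator, h = k = sec φ (a conformal cylindrical projection has a single point scale, 1/cos φ).
Areal scale = k² = sec²φ = 1/cos²(60°) = 1/0.5000² = 4.000.
True area = apparent / (areal scale) = 66100 / 4.000 ≈ 16500 km².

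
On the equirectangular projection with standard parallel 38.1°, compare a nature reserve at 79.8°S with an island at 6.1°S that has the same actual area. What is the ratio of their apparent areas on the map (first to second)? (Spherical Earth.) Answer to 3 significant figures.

5.62

The equidistant cylindrical projection with φ₀ = 38.1° has h = 1 (meridians true) and k = cos φ₀ / cos φ along parallels.
Areal scale at 79.8°: h·k = 1.000 × 4.444 = 4.444.
Areal scale at 6.1°: h·k = 1.000 × 0.7914 = 0.7914.
Ratio = 4.444/0.7914 ≈ 5.62.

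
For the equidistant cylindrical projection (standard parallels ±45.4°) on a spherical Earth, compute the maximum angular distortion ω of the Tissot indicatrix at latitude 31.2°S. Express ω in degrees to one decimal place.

The equidistant cylindrical projection with φ₀ = 45.4° has h = 1 (meridians true) and k = cos φ₀ / cos φ along parallels.
At 31.2°: h = 1.000, k = 0.8209; principal scales a = 1.000, b = 0.8209.
sin(ω/2) = (a − b)/(a + b) = 0.1791/1.821 = 0.09837, so ω = 2 arcsin(0.09837) ≈ 11.3°.

11.3°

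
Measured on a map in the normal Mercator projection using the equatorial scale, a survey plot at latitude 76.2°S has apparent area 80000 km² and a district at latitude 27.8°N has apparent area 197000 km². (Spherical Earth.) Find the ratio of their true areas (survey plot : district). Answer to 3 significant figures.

On Mercator the areal scale is sec²φ, so true area = apparent × cos²φ.
True area of survey plot: 80000 × cos²(76.2°) = 80000 × 0.05690 = 4552 km².
True area of district: 197000 × cos²(27.8°) = 197000 × 0.7825 = 154100 km².
Ratio = 4552 / 154100 ≈ 0.0295.

0.0295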